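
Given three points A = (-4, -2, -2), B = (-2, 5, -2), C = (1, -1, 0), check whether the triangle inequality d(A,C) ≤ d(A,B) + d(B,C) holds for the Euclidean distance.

d(A,B) = √(2² + 7² + 0²) = √53 ≈ 7.2801, d(B,C) = √(3² + 6² + 2²) = √49 = 7, d(A,C) = √(5² + 1² + 2²) = √30 ≈ 5.4772.
d(A,C) ≈ 5.4772 ≤ 7.2801 + 7 = 14.2801. Triangle inequality is satisfied.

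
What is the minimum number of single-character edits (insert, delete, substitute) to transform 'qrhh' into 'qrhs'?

Let D[i][j] be the edit distance between the first i characters of 'qrhh' and the first j characters of 'qrhs', with D[i][0] = i, D[0][j] = j, and D[i][j] = D[i-1][j-1] if the characters match, else 1 + min(D[i-1][j], D[i][j-1], D[i-1][j-1]). Filling the table (rows: prefixes of 'qrhh', columns: prefixes of 'qrhs'):
     ε  q  r  h  s
  ε  0  1  2  3  4
  q  1  0  1  2  3
  r  2  1  0  1  2
  h  3  2  1  0  1
  h  4  3  2  1  1
The bottom-right entry gives D[4][4] = 1, so no sequence of fewer than 1 edit works. Backtracking through the table gives one optimal edit sequence (1 edit):
  qrhh → qrhs (sub h→s @4)
Edit distance = 1.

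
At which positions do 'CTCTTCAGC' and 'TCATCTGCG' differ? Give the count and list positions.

Differing positions: 1, 2, 3, 5, 6, 7, 8, 9. Hamming distance = 8.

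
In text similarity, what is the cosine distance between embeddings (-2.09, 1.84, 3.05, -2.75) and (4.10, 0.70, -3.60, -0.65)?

With u = (-2.09, 1.84, 3.05, -2.75), v = (4.10, 0.70, -3.60, -0.65):
u·v = (-2.09)·4.1 + 1.84·0.7 + 3.05·(-3.6) + (-2.75)·(-0.65) = (-8.569) + 1.288 + (-10.98) + 1.7875 = -16.4735.
|u| = √((-2.09)² + 1.84² + 3.05² + (-2.75)²) = √(4.3681 + 3.3856 + 9.3025 + 7.5625) = √24.6187, |v| = √(4.1² + 0.7² + (-3.6)² + (-0.65)²) = √(16.81 + 0.49 + 12.96 + 0.4225) = √30.6825.
cos θ = (u·v)/(|u||v|) = -16.4735/(√24.6187·√30.6825) ≈ -0.5994
Cosine distance = 1 - cos θ ≈ 1 - (-0.5994) = 1.5994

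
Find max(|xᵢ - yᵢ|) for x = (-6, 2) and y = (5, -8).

max(|x_i - y_i|) = max(|-6 - 5|, |2 - (-8)|) = max(11, 10) = 11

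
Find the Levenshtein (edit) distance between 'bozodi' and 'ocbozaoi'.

Let D[i][j] be the edit distance between the first i characters of 'bozodi' and the first j characters of 'ocbozaoi', with D[i][0] = i, D[0][j] = j, and D[i][j] = D[i-1][j-1] if the characters match, else 1 + min(D[i-1][j], D[i][j-1], D[i-1][j-1]). Filling the table (rows: prefixes of 'bozodi', columns: prefixes of 'ocbozaoi'):
     ε  o  c  b  o  z  a  o  i
  ε  0  1  2  3  4  5  6  7  8
  b  1  1  2  2  3  4  5  6  7
  o  2  1  2  3  2  3  4  5  6
  z  3  2  2  3  3  2  3  4  5
  o  4  3  3  3  3  3  3  3  4
  d  5  4  4  4  4  4  4  4  4
  i  6  5  5  5  5  5  5  5  4
The bottom-right entry gives D[6][8] = 4, so no sequence of fewer than 4 edits works. Backtracking through the table gives one optimal edit sequence (4 edits):
  bozodi → obozodi (ins o @1)
  obozodi → ocbozodi (ins c @2)
  ocbozodi → ocbozadi (sub o→a @6)
  ocbozadi → ocbozaoi (sub d→o @7)
Edit distance = 4.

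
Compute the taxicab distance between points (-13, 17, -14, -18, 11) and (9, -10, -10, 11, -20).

Σ|x_i - y_i| = |-13 - 9| + |17 - (-10)| + |-14 - (-10)| + |-18 - 11| + |11 - (-20)| = 22 + 27 + 4 + 29 + 31 = 113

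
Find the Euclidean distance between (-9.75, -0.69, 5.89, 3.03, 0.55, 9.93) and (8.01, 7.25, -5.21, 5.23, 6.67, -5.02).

√(Σ(x_i - y_i)²) = √((-9.75 - 8.01)² + (-0.69 - 7.25)² + (5.89 - (-5.21))² + (3.03 - 5.23)² + (0.55 - 6.67)² + (9.93 - (-5.02))²)
= √((-17.76)² + (-7.94)² + 11.1² + (-2.2)² + (-6.12)² + 14.95²) = √(315.4176 + 63.0436 + 123.21 + 4.84 + 37.4544 + 223.5025) = √767.4681 ≈ 27.7032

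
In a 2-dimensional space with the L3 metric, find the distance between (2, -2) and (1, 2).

(Σ|x_i - y_i|^3)^(1/3) = (|2 - 1|^3 + |-2 - 2|^3)^(1/3)
= (1^3 + 4^3)^(1/3) = (1 + 64)^(1/3) = (65)^(1/3) ≈ 4.0207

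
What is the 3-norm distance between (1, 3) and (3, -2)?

(Σ|x_i - y_i|^3)^(1/3) = (|1 - 3|^3 + |3 - (-2)|^3)^(1/3)
= (2^3 + 5^3)^(1/3) = (8 + 125)^(1/3) = (133)^(1/3) ≈ 5.1045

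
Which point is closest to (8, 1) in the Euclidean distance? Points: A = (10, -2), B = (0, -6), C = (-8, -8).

Distances: d(A) ≈ 3.6056, d(B) ≈ 10.6301, d(C) ≈ 18.3576. Nearest: A = (10, -2) with distance 3.6056.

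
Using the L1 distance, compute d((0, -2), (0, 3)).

Σ|x_i - y_i| = |0 - 0| + |-2 - 3| = 0 + 5 = 5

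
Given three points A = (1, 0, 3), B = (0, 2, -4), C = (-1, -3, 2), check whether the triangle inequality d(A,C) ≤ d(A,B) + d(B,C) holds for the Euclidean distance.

d(A,B) = √(1² + 2² + 7²) = √54 ≈ 7.3485, d(B,C) = √(1² + 5² + 6²) = √62 ≈ 7.874, d(A,C) = √(2² + 3² + 1²) = √14 ≈ 3.7417.
d(A,C) ≈ 3.7417 ≤ 7.3485 + 7.874 = 15.2225. Triangle inequality is satisfied.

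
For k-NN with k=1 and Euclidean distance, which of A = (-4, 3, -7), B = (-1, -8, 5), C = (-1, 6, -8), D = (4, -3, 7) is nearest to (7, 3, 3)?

Distances: d(A) ≈ 14.8661, d(B) ≈ 13.7477, d(C) ≈ 13.9284, d(D) ≈ 7.8102. Nearest: D = (4, -3, 7) with distance 7.8102.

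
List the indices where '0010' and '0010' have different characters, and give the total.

Differing positions: none. Hamming distance = 0.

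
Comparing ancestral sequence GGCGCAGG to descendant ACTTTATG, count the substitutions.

Differing positions: 1, 2, 3, 4, 5, 7. Hamming distance = 6.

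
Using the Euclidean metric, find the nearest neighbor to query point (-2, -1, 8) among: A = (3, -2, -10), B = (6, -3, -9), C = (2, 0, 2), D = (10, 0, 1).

Distances: d(A) ≈ 18.7083, d(B) ≈ 18.8944, d(C) ≈ 7.2801, d(D) ≈ 13.9284. Nearest: C = (2, 0, 2) with distance 7.2801.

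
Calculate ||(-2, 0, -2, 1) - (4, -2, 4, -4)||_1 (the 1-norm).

Σ|x_i - y_i| = |-2 - 4| + |0 - (-2)| + |-2 - 4| + |1 - (-4)| = 6 + 2 + 6 + 5 = 19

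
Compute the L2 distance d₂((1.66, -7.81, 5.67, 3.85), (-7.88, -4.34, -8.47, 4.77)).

√(Σ(x_i - y_i)²) = √((1.66 - (-7.88))² + (-7.81 - (-4.34))² + (5.67 - (-8.47))² + (3.85 - 4.77)²)
= √(9.54² + (-3.47)² + 14.14² + (-0.92)²) = √(91.0116 + 12.0409 + 199.9396 + 0.8464) = √303.8385 ≈ 17.431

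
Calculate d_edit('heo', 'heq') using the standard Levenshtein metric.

Let D[i][j] be the edit distance between the first i characters of 'heo' and the first j characters of 'heq', with D[i][0] = i, D[0][j] = j, and D[i][j] = D[i-1][j-1] if the characters match, else 1 + min(D[i-1][j], D[i][j-1], D[i-1][j-1]). Filling the table (rows: prefixes of 'heo', columns: prefixes of 'heq'):
     ε  h  e  q
  ε  0  1  2  3
  h  1  0  1  2
  e  2  1  0  1
  o  3  2  1  1
The bottom-right entry gives D[3][3] = 1, so no sequence of fewer than 1 edit works. Backtracking through the table gives one optimal edit sequence (1 edit):
  heo → heq (sub o→q @3)
Edit distance = 1.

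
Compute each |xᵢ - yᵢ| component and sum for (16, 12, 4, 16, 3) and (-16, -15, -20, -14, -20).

Σ|x_i - y_i| = |16 - (-16)| + |12 - (-15)| + |4 - (-20)| + |16 - (-14)| + |3 - (-20)| = 32 + 27 + 24 + 30 + 23 = 136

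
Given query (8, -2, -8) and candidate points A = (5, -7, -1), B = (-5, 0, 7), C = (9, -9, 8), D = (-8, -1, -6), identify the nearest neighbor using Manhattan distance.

Distances: d(A) = 15, d(B) = 30, d(C) = 24, d(D) = 19. Nearest: A = (5, -7, -1) with distance 15.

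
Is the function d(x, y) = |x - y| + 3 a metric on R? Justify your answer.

No. d fails identity of indiscernibles (specifically d(x,x) = 0): d(-6, -6) = |-6 - (-6)| + 3 = 0 + 3 = 3 ≠ 0.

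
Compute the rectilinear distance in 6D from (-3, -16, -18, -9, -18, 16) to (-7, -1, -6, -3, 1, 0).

Σ|x_i - y_i| = |-3 - (-7)| + |-16 - (-1)| + |-18 - (-6)| + |-9 - (-3)| + |-18 - 1| + |16 - 0| = 4 + 15 + 12 + 6 + 19 + 16 = 72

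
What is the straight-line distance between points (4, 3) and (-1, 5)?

√(Σ(x_i - y_i)²) = √((4 - (-1))² + (3 - 5)²)
= √(5² + (-2)²) = √(25 + 4) = √29 ≈ 5.3852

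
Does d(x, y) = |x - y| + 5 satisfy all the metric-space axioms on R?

No. d fails identity of indiscernibles (specifically d(x,x) = 0): d(8, 8) = |8 - 8| + 5 = 0 + 5 = 5 ≠ 0.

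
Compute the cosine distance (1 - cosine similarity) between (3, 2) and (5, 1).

With u = (3, 2), v = (5, 1):
u·v = 3·5 + 2·1 = 15 + 2 = 17.
|u| = √(3² + 2²) = √13, |v| = √(5² + 1²) = √26, so |u||v| = √(13·26) = √338.
cos θ = (u·v)/(|u||v|) = 17/√338 ≈ 0.9247
Cosine distance = 1 - cos θ ≈ 1 - 0.9247 = 0.0753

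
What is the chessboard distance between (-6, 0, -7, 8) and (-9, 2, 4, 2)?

max(|x_i - y_i|) = max(|-6 - (-9)|, |0 - 2|, |-7 - 4|, |8 - 2|) = max(3, 2, 11, 6) = 11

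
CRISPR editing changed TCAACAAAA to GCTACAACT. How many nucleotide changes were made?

Differing positions: 1, 3, 8, 9. Hamming distance = 4.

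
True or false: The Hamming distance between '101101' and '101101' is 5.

Differing positions: none. Hamming distance = 0, so the claim that d_H = 5 is false.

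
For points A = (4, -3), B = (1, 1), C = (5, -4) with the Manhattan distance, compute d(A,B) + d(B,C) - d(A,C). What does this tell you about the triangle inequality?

d(A,B) = 3 + 4 = 7, d(B,C) = 4 + 5 = 9, d(A,C) = 1 + 1 = 2.
d(A,B) + d(B,C) - d(A,C) = 7 + 9 - 2 = 16 - 2 = 14. This is ≥ 0, so the triangle inequality holds for these points.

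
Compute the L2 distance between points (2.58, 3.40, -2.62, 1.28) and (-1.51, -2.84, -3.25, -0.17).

(Σ|x_i - y_i|^2)^(1/2) = (|2.58 - (-1.51)|^2 + |3.4 - (-2.84)|^2 + |-2.62 - (-3.25)|^2 + |1.28 - (-0.17)|^2)^(1/2)
= (4.09^2 + 6.24^2 + 0.63^2 + 1.45^2)^(1/2) = (16.7281 + 38.9376 + 0.3969 + 2.1025)^(1/2) = (58.1651)^(1/2) ≈ 7.6266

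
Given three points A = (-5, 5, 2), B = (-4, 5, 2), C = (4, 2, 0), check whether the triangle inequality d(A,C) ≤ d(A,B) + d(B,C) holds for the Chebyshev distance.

d(A,B) = max(1, 0, 0) = 1, d(B,C) = max(8, 3, 2) = 8, d(A,C) = max(9, 3, 2) = 9.
d(A,C) = 9 ≤ 1 + 8 = 9. Triangle inequality is satisfied.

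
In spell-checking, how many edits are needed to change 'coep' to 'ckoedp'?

Let D[i][j] be the edit distance between the first i characters of 'coep' and the first j characters of 'ckoedp', with D[i][0] = i, D[0][j] = j, and D[i][j] = D[i-1][j-1] if the characters match, else 1 + min(D[i-1][j], D[i][j-1], D[i-1][j-1]). Filling the table (rows: prefixes of 'coep', columns: prefixes of 'ckoedp'):
     ε  c  k  o  e  d  p
  ε  0  1  2  3  4  5  6
  c  1  0  1  2  3  4  5
  o  2  1  1  1  2  3  4
  e  3  2  2  2  1  2  3
  p  4  3  3  3  2  2  2
The bottom-right entry gives D[4][6] = 2, so no sequence of fewer than 2 edits works. Backtracking through the table gives one optimal edit sequence (2 edits):
  coep → ckoep (ins k @2)
  ckoep → ckoedp (ins d @5)
Edit distance = 2.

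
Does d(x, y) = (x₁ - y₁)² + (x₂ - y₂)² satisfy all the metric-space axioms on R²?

No. The squared Euclidean distance fails the triangle inequality. Counterexample: x = (0, 0), y = (2, 3), z = (4, 6). d(x,z) = 4² + 6² = 52, but d(x,y) + d(y,z) = (2² + 3²) + (2² + 3²) = 13 + 13 = 26. Since 52 > 26, the triangle inequality is violated. (Note: √d, the ordinary Euclidean distance, IS a metric.)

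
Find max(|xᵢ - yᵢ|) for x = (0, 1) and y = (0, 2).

max(|x_i - y_i|) = max(|0 - 0|, |1 - 2|) = max(0, 1) = 1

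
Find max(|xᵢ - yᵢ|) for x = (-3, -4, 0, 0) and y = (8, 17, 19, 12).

max(|x_i - y_i|) = max(|-3 - 8|, |-4 - 17|, |0 - 19|, |0 - 12|) = max(11, 21, 19, 12) = 21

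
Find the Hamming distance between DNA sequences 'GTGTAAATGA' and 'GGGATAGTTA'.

Differing positions: 2, 4, 5, 7, 9. Hamming distance = 5.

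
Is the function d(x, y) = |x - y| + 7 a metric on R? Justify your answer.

No. d fails identity of indiscernibles (specifically d(x,x) = 0): d(3, 3) = |3 - 3| + 7 = 0 + 7 = 7 ≠ 0.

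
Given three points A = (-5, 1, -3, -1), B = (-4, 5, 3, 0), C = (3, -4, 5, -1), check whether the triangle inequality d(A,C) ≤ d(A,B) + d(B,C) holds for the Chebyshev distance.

d(A,B) = max(1, 4, 6, 1) = 6, d(B,C) = max(7, 9, 2, 1) = 9, d(A,C) = max(8, 5, 8, 0) = 8.
d(A,C) = 8 ≤ 6 + 9 = 15. Triangle inequality is satisfied.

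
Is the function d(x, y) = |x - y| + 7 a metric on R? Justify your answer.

No. d fails identity of indiscernibles (specifically d(x,x) = 0): d(0, 0) = |0 - 0| + 7 = 0 + 7 = 7 ≠ 0.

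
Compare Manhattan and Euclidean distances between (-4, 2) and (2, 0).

L1 = |-4 - 2| + |2 - 0| = 6 + 2 = 8
L2 = √(6² + 2²) = √40 ≈ 6.3246
L1 ≥ L2 always (equality iff movement is along one axis); L1 > L2 here.
Ratio L1/L2 = 8/√40 ≈ 1.2649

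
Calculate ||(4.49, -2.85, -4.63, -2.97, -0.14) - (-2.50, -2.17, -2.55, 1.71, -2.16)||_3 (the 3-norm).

(Σ|x_i - y_i|^3)^(1/3) = (|4.49 - (-2.5)|^3 + |-2.85 - (-2.17)|^3 + |-4.63 - (-2.55)|^3 + |-2.97 - 1.71|^3 + |-0.14 - (-2.16)|^3)^(1/3)
= (6.99^3 + 0.68^3 + 2.08^3 + 4.68^3 + 2.02^3)^(1/3) ≈ (341.5321 + 0.3144 + 8.9989 + 102.5032 + 8.2424)^(1/3) = (461.591)^(1/3) ≈ 7.7283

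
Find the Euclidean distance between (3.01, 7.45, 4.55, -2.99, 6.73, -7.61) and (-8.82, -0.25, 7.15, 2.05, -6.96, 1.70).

√(Σ(x_i - y_i)²) = √((3.01 - (-8.82))² + (7.45 - (-0.25))² + (4.55 - 7.15)² + (-2.99 - 2.05)² + (6.73 - (-6.96))² + (-7.61 - 1.7)²)
= √(11.83² + 7.7² + (-2.6)² + (-5.04)² + 13.69² + (-9.31)²) = √(139.9489 + 59.29 + 6.76 + 25.4016 + 187.4161 + 86.6761) = √505.4927 ≈ 22.4832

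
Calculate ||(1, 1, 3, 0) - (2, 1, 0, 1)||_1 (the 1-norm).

Σ|x_i - y_i| = |1 - 2| + |1 - 1| + |3 - 0| + |0 - 1| = 1 + 0 + 3 + 1 = 5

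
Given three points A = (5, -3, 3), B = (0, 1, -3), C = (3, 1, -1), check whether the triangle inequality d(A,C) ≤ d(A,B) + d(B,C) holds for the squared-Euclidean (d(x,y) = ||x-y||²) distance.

d(A,B) = 5² + 4² + 6² = 77, d(B,C) = 3² + 0² + 2² = 13, d(A,C) = 2² + 4² + 4² = 36.
d(A,C) = 36 ≤ 77 + 13 = 90. Triangle inequality is satisfied.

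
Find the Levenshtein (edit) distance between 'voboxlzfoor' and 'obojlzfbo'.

Let D[i][j] be the edit distance between the first i characters of 'voboxlzfoor' and the first j characters of 'obojlzfbo', with D[i][0] = i, D[0][j] = j, and D[i][j] = D[i-1][j-1] if the characters match, else 1 + min(D[i-1][j], D[i][j-1], D[i-1][j-1]). Filling the table (rows: prefixes of 'voboxlzfoor', columns: prefixes of 'obojlzfbo'):
     ε  o  b  o  j  l  z  f  b  o
  ε  0  1  2  3  4  5  6  7  8  9
  v  1  1  2  3  4  5  6  7  8  9
  o  2  1  2  2  3  4  5  6  7  8
  b  3  2  1  2  3  4  5  6  6  7
  o  4  3  2  1  2  3  4  5  6  6
  x  5  4  3  2  2  3  4  5  6  7
  l  6  5  4  3  3  2  3  4  5  6
  z  7  6  5  4  4  3  2  3  4  5
  f  8  7  6  5  5  4  3  2  3  4
  o  9  8  7  6  6  5  4  3  3  3
  o 10  9  8  7  7  6  5  4  4  3
  r 11 10  9  8  8  7  6  5  5  4
The bottom-right entry gives D[11][9] = 4, so no sequence of fewer than 4 edits works. Backtracking through the table gives one optimal edit sequence (4 edits):
  voboxlzfoor → oboxlzfoor (del v @1)
  oboxlzfoor → obojlzfoor (sub x→j @4)
  obojlzfoor → obojlzfbor (sub o→b @8)
  obojlzfbor → obojlzfbo (del r @10)
Edit distance = 4.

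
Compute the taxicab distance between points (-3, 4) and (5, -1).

Σ|x_i - y_i| = |-3 - 5| + |4 - (-1)| = 8 + 5 = 13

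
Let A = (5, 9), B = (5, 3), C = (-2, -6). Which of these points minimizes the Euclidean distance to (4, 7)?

Distances: d(A) ≈ 2.2361, d(B) ≈ 4.1231, d(C) ≈ 14.3178. Nearest: A = (5, 9) with distance 2.2361.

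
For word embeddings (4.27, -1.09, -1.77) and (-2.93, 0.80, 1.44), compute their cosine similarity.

With u = (4.27, -1.09, -1.77), v = (-2.93, 0.80, 1.44):
u·v = 4.27·(-2.93) + (-1.09)·0.8 + (-1.77)·1.44 = (-12.5111) + (-0.872) + (-2.5488) = -15.9319.
|u| = √(4.27² + (-1.09)² + (-1.77)²) = √(18.2329 + 1.1881 + 3.1329) = √22.5539, |v| = √((-2.93)² + 0.8² + 1.44²) = √(8.5849 + 0.64 + 2.0736) = √11.2985.
cos θ = (u·v)/(|u||v|) = -15.9319/(√22.5539·√11.2985) ≈ -0.998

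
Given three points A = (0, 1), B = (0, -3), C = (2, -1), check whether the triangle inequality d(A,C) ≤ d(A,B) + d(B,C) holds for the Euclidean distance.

d(A,B) = √(0² + 4²) = √16 = 4, d(B,C) = √(2² + 2²) = √8 ≈ 2.8284, d(A,C) = √(2² + 2²) = √8 ≈ 2.8284.
d(A,C) ≈ 2.8284 ≤ 4 + 2.8284 = 6.8284. Triangle inequality is satisfied.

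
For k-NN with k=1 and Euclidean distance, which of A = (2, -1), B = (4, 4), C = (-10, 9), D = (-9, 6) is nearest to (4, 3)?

Distances: d(A) ≈ 4.4721, d(B) = 1, d(C) ≈ 15.2315, d(D) ≈ 13.3417. Nearest: B = (4, 4) with distance 1.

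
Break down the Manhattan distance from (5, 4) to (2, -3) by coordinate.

Σ|x_i - y_i| = |5 - 2| + |4 - (-3)| = 3 + 7 = 10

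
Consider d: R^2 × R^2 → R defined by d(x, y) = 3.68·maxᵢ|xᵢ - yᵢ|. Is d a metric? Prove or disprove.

Yes. The L∞ (Chebyshev) norm induces a metric on R^2, and multiplying a metric by a positive constant 3.68 > 0 preserves all four axioms: non-negativity (3.68·||x-y|| ≥ 0), identity (3.68·||x-y|| = 0 ⟺ ||x-y|| = 0 ⟺ x = y), symmetry (||x-y|| = ||y-x||), and the triangle inequality (3.68·||x-z|| ≤ 3.68·||x-y|| + 3.68·||y-z||). So d is a metric.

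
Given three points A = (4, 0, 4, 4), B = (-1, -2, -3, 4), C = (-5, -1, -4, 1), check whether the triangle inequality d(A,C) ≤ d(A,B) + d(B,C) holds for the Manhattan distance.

d(A,B) = 5 + 2 + 7 + 0 = 14, d(B,C) = 4 + 1 + 1 + 3 = 9, d(A,C) = 9 + 1 + 8 + 3 = 21.
d(A,C) = 21 ≤ 14 + 9 = 23. Triangle inequality is satisfied.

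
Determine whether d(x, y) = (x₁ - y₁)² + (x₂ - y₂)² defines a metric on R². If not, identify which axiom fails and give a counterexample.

No. The squared Euclidean distance fails the triangle inequality. Counterexample: x = (0, 0), y = (1, 3), z = (2, 6). d(x,z) = 2² + 6² = 40, but d(x,y) + d(y,z) = (1² + 3²) + (1² + 3²) = 10 + 10 = 20. Since 40 > 20, the triangle inequality is violated. (Note: √d, the ordinary Euclidean distance, IS a metric.)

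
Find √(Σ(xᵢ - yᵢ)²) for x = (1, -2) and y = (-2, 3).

√(Σ(x_i - y_i)²) = √((1 - (-2))² + (-2 - 3)²)
= √(3² + (-5)²) = √(9 + 25) = √34 ≈ 5.831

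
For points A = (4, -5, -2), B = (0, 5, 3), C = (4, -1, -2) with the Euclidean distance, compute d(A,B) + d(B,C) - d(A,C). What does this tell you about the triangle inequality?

d(A,B) = √(4² + 10² + 5²) = √141 ≈ 11.8743, d(B,C) = √(4² + 6² + 5²) = √77 ≈ 8.775, d(A,C) = √(0² + 4² + 0²) = √16 = 4.
d(A,B) + d(B,C) - d(A,C) = 11.8743 + 8.775 - 4 = 20.6493 - 4 = 16.6493 (to 4 decimal places). This is ≥ 0, so the triangle inequality holds for these points.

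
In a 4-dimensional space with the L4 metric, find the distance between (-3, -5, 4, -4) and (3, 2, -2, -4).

(Σ|x_i - y_i|^4)^(1/4) = (|-3 - 3|^4 + |-5 - 2|^4 + |4 - (-2)|^4 + |-4 - (-4)|^4)^(1/4)
= (6^4 + 7^4 + 6^4 + 0^4)^(1/4) = (1296 + 2401 + 1296 + 0)^(1/4) = (4993)^(1/4) ≈ 8.406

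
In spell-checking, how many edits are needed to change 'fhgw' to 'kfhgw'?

Let D[i][j] be the edit distance between the first i characters of 'fhgw' and the first j characters of 'kfhgw', with D[i][0] = i, D[0][j] = j, and D[i][j] = D[i-1][j-1] if the characters match, else 1 + min(D[i-1][j], D[i][j-1], D[i-1][j-1]). Filling the table (rows: prefixes of 'fhgw', columns: prefixes of 'kfhgw'):
     ε  k  f  h  g  w
  ε  0  1  2  3  4  5
  f  1  1  1  2  3  4
  h  2  2  2  1  2  3
  g  3  3  3  2  1  2
  w  4  4  4  3  2  1
The bottom-right entry gives D[4][5] = 1, so no sequence of fewer than 1 edit works. Backtracking through the table gives one optimal edit sequence (1 edit):
  fhgw → kfhgw (ins k @1)
Edit distance = 1.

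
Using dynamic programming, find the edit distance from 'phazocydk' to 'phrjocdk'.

Let D[i][j] be the edit distance between the first i characters of 'phazocydk' and the first j characters of 'phrjocdk', with D[i][0] = i, D[0][j] = j, and D[i][j] = D[i-1][j-1] if the characters match, else 1 + min(D[i-1][j], D[i][j-1], D[i-1][j-1]). Filling the table (rows: prefixes of 'phazocydk', columns: prefixes of 'phrjocdk'):
     ε  p  h  r  j  o  c  d  k
  ε  0  1  2  3  4  5  6  7  8
  p  1  0  1  2  3  4  5  6  7
  h  2  1  0  1  2  3  4  5  6
  a  3  2  1  1  2  3  4  5  6
  z  4  3  2  2  2  3  4  5  6
  o  5  4  3  3  3  2  3  4  5
  c  6  5  4  4  4  3  2  3  4
  y  7  6  5  5  5  4  3  3  4
  d  8  7  6  6  6  5  4  3  4
  k  9  8  7  7  7  6  5  4  3
The bottom-right entry gives D[9][8] = 3, so no sequence of fewer than 3 edits works. Backtracking through the table gives one optimal edit sequence (3 edits):
  phazocydk → phrzocydk (sub a→r @3)
  phrzocydk → phrjocydk (sub z→j @4)
  phrjocydk → phrjocdk (del y @7)
Edit distance = 3.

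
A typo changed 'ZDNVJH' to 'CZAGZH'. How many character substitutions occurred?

Differing positions: 1, 2, 3, 4, 5. Hamming distance = 5.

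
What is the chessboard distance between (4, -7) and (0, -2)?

max(|x_i - y_i|) = max(|4 - 0|, |-7 - (-2)|) = max(4, 5) = 5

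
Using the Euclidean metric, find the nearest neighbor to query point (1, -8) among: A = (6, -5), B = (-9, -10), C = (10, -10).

Distances: d(A) ≈ 5.831, d(B) ≈ 10.198, d(C) ≈ 9.2195. Nearest: A = (6, -5) with distance 5.831.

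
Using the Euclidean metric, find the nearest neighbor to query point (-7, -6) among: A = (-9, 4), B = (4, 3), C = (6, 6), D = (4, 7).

Distances: d(A) ≈ 10.198, d(B) ≈ 14.2127, d(C) ≈ 17.6918, d(D) ≈ 17.0294. Nearest: A = (-9, 4) with distance 10.198.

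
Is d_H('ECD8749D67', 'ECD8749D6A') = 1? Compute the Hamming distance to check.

Differing positions: 10. Hamming distance = 1, so the claim is true.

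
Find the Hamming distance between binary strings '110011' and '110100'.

Differing positions: 4, 5, 6. Hamming distance = 3.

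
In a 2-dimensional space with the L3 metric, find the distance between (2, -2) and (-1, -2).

(Σ|x_i - y_i|^3)^(1/3) = (|2 - (-1)|^3 + |-2 - (-2)|^3)^(1/3)
= (3^3 + 0^3)^(1/3) = (27 + 0)^(1/3) = (27)^(1/3) = 3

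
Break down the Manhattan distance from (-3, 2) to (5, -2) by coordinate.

Σ|x_i - y_i| = |-3 - 5| + |2 - (-2)| = 8 + 4 = 12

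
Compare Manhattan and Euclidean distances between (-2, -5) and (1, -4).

L1 = |-2 - 1| + |-5 - (-4)| = 3 + 1 = 4
L2 = √(3² + 1²) = √10 ≈ 3.1623
L1 ≥ L2 always (equality iff movement is along one axis); L1 > L2 here.
Ratio L1/L2 = 4/√10 ≈ 1.2649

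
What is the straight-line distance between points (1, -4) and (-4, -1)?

√(Σ(x_i - y_i)²) = √((1 - (-4))² + (-4 - (-1))²)
= √(5² + (-3)²) = √(25 + 9) = √34 ≈ 5.831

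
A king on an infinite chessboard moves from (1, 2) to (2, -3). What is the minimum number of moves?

max(|x_i - y_i|) = max(|1 - 2|, |2 - (-3)|) = max(1, 5) = 5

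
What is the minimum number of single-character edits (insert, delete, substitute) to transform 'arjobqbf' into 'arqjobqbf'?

Let D[i][j] be the edit distance between the first i characters of 'arjobqbf' and the first j characters of 'arqjobqbf', with D[i][0] = i, D[0][j] = j, and D[i][j] = D[i-1][j-1] if the characters match, else 1 + min(D[i-1][j], D[i][j-1], D[i-1][j-1]). Filling the table (rows: prefixes of 'arjobqbf', columns: prefixes of 'arqjobqbf'):
     ε  a  r  q  j  o  b  q  b  f
  ε  0  1  2  3  4  5  6  7  8  9
  a  1  0  1  2  3  4  5  6  7  8
  r  2  1  0  1  2  3  4  5  6  7
  j  3  2  1  1  1  2  3  4  5  6
  o  4  3  2  2  2  1  2  3  4  5
  b  5  4  3  3  3  2  1  2  3  4
  q  6  5  4  3  4  3  2  1  2  3
  b  7  6  5  4  4  4  3  2  1  2
  f  8  7  6  5  5  5  4  3  2  1
The bottom-right entry gives D[8][9] = 1, so no sequence of fewer than 1 edit works. Backtracking through the table gives one optimal edit sequence (1 edit):
  arjobqbf → arqjobqbf (ins q @3)
Edit distance = 1.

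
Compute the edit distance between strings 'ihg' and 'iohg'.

Let D[i][j] be the edit distance between the first i characters of 'ihg' and the first j characters of 'iohg', with D[i][0] = i, D[0][j] = j, and D[i][j] = D[i-1][j-1] if the characters match, else 1 + min(D[i-1][j], D[i][j-1], D[i-1][j-1]). Filling the table (rows: prefixes of 'ihg', columns: prefixes of 'iohg'):
     ε  i  o  h  g
  ε  0  1  2  3  4
  i  1  0  1  2  3
  h  2  1  1  1  2
  g  3  2  2  2  1
The bottom-right entry gives D[3][4] = 1, so no sequence of fewer than 1 edit works. Backtracking through the table gives one optimal edit sequence (1 edit):
  ihg → iohg (ins o @2)
Edit distance = 1.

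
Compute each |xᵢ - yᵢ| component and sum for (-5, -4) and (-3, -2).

Σ|x_i - y_i| = |-5 - (-3)| + |-4 - (-2)| = 2 + 2 = 4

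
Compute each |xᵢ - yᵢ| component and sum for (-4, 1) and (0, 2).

Σ|x_i - y_i| = |-4 - 0| + |1 - 2| = 4 + 1 = 5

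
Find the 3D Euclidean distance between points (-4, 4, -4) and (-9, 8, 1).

√(Σ(x_i - y_i)²) = √((-4 - (-9))² + (4 - 8)² + (-4 - 1)²)
= √(5² + (-4)² + (-5)²) = √(25 + 16 + 25) = √66 ≈ 8.124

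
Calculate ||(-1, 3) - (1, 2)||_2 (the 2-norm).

(Σ|x_i - y_i|^2)^(1/2) = (|-1 - 1|^2 + |3 - 2|^2)^(1/2)
= (2^2 + 1^2)^(1/2) = (4 + 1)^(1/2) = (5)^(1/2) ≈ 2.2361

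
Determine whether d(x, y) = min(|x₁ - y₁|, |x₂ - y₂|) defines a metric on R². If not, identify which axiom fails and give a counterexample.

No. d fails identity of indiscernibles: take x = (5, 0) and y = (5, 1). Then d(x,y) = min(|5 - 5|, |0 - 1|) = min(0, 1) = 0, yet x ≠ y.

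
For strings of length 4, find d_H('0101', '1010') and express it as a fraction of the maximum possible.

Differing positions: 1, 2, 3, 4. Hamming distance = 4. The maximum possible Hamming distance for length-4 strings is 4, so d_H/4 = 4/4 = 1.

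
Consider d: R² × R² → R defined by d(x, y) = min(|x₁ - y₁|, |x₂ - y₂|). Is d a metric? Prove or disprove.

No. d fails identity of indiscernibles: take x = (0, 0) and y = (0, 4). Then d(x,y) = min(|0 - 0|, |0 - 4|) = min(0, 4) = 0, yet x ≠ y.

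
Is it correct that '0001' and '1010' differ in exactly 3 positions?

Differing positions: 1, 3, 4. Hamming distance = 3, so the claim is true.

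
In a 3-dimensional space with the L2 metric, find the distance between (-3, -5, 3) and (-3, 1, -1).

(Σ|x_i - y_i|^2)^(1/2) = (|-3 - (-3)|^2 + |-5 - 1|^2 + |3 - (-1)|^2)^(1/2)
= (0^2 + 6^2 + 4^2)^(1/2) = (0 + 36 + 16)^(1/2) = (52)^(1/2) ≈ 7.2111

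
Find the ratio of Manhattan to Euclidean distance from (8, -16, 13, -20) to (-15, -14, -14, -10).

L1 = |8 - (-15)| + |-16 - (-14)| + |13 - (-14)| + |-20 - (-10)| = 23 + 2 + 27 + 10 = 62
L2 = √(23² + 2² + 27² + 10²) = √1362 ≈ 36.9053
L1 ≥ L2 always (equality iff movement is along one axis); L1 > L2 here.
Ratio L1/L2 = 62/√1362 ≈ 1.68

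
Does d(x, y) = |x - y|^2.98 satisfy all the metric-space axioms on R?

No. d(x,y) = |x-y|^2.98 fails the triangle inequality since p = 2.98 > 1. Counterexample: x = 0, y = 1, z = 9. d(x,z) = |0 - 9|^2.98 = 9^2.98 ≈ 697.6582, but d(x,y) + d(y,z) = 1^2.98 + 8^2.98 ≈ 1 + 491.1432 = 492.1432. Since 697.6582 > 492.1432, the triangle inequality is violated.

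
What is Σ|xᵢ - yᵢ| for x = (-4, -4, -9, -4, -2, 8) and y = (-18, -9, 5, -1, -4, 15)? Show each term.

Σ|x_i - y_i| = |-4 - (-18)| + |-4 - (-9)| + |-9 - 5| + |-4 - (-1)| + |-2 - (-4)| + |8 - 15| = 14 + 5 + 14 + 3 + 2 + 7 = 45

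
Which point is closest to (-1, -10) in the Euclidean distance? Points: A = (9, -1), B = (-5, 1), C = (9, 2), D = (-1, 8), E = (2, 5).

Distances: d(A) ≈ 13.4536, d(B) ≈ 11.7047, d(C) ≈ 15.6205, d(D) = 18, d(E) ≈ 15.2971. Nearest: B = (-5, 1) with distance 11.7047.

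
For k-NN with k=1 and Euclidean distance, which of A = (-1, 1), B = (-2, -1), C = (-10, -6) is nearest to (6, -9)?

Distances: d(A) ≈ 12.2066, d(B) ≈ 11.3137, d(C) ≈ 16.2788. Nearest: B = (-2, -1) with distance 11.3137.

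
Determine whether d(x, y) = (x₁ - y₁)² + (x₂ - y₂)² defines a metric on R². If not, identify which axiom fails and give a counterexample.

No. The squared Euclidean distance fails the triangle inequality. Counterexample: x = (0, 0), y = (2, 3), z = (4, 6). d(x,z) = 4² + 6² = 52, but d(x,y) + d(y,z) = (2² + 3²) + (2² + 3²) = 13 + 13 = 26. Since 52 > 26, the triangle inequality is violated. (Note: √d, the ordinary Euclidean distance, IS a metric.)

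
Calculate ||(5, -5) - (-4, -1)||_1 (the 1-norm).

Σ|x_i - y_i| = |5 - (-4)| + |-5 - (-1)| = 9 + 4 = 13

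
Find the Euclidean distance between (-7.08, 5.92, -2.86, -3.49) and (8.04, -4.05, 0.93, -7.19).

√(Σ(x_i - y_i)²) = √((-7.08 - 8.04)² + (5.92 - (-4.05))² + (-2.86 - 0.93)² + (-3.49 - (-7.19))²)
= √((-15.12)² + 9.97² + (-3.79)² + 3.7²) = √(228.6144 + 99.4009 + 14.3641 + 13.69) = √356.0694 ≈ 18.8698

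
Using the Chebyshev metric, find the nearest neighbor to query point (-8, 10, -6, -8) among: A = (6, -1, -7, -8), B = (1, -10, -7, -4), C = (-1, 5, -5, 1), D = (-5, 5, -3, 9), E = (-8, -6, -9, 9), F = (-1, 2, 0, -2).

Distances: d(A) = 14, d(B) = 20, d(C) = 9, d(D) = 17, d(E) = 17, d(F) = 8. Nearest: F = (-1, 2, 0, -2) with distance 8.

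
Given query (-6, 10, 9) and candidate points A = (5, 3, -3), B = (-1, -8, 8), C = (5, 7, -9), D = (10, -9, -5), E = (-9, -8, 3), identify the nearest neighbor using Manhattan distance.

Distances: d(A) = 30, d(B) = 24, d(C) = 32, d(D) = 49, d(E) = 27. Nearest: B = (-1, -8, 8) with distance 24.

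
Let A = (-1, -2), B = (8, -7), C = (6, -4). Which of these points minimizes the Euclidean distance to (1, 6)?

Distances: d(A) ≈ 8.2462, d(B) ≈ 14.7648, d(C) ≈ 11.1803. Nearest: A = (-1, -2) with distance 8.2462.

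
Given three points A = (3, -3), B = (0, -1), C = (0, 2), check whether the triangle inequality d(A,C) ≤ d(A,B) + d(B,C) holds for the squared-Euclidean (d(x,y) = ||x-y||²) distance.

d(A,B) = 3² + 2² = 13, d(B,C) = 0² + 3² = 9, d(A,C) = 3² + 5² = 34.
d(A,C) = 34 > 13 + 9 = 22. Triangle inequality is VIOLATED. (Squared-Euclidean is not a metric — this is a counterexample.)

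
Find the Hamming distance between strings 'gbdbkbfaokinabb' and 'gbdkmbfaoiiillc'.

Differing positions: 4, 5, 10, 12, 13, 14, 15. Hamming distance = 7.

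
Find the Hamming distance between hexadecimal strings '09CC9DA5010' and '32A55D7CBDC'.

Differing positions: 1, 2, 3, 4, 5, 7, 8, 9, 10, 11. Hamming distance = 10.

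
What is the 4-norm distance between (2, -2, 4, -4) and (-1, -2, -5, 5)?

(Σ|x_i - y_i|^4)^(1/4) = (|2 - (-1)|^4 + |-2 - (-2)|^4 + |4 - (-5)|^4 + |-4 - 5|^4)^(1/4)
= (3^4 + 0^4 + 9^4 + 9^4)^(1/4) = (81 + 0 + 6561 + 6561)^(1/4) = (13203)^(1/4) ≈ 10.7193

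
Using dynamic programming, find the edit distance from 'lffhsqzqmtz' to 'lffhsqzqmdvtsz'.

Let D[i][j] be the edit distance between the first i characters of 'lffhsqzqmtz' and the first j characters of 'lffhsqzqmdvtsz', with D[i][0] = i, D[0][j] = j, and D[i][j] = D[i-1][j-1] if the characters match, else 1 + min(D[i-1][j], D[i][j-1], D[i-1][j-1]). Filling the table (rows: prefixes of 'lffhsqzqmtz', columns: prefixes of 'lffhsqzqmdvtsz'):
     ε  l  f  f  h  s  q  z  q  m  d  v  t  s  z
  ε  0  1  2  3  4  5  6  7  8  9 10 11 12 13 14
  l  1  0  1  2  3  4  5  6  7  8  9 10 11 12 13
  f  2  1  0  1  2  3  4  5  6  7  8  9 10 11 12
  f  3  2  1  0  1  2  3  4  5  6  7  8  9 10 11
  h  4  3  2  1  0  1  2  3  4  5  6  7  8  9 10
  s  5  4  3  2  1  0  1  2  3  4  5  6  7  8  9
  q  6  5  4  3  2  1  0  1  2  3  4  5  6  7  8
  z  7  6  5  4  3  2  1  0  1  2  3  4  5  6  7
  q  8  7  6  5  4  3  2  1  0  1  2  3  4  5  6
  m  9  8  7  6  5  4  3  2  1  0  1  2  3  4  5
  t 10  9  8  7  6  5  4  3  2  1  1  2  2  3  4
  z 11 10  9  8  7  6  5  4  3  2  2  2  3  3  3
The bottom-right entry gives D[11][14] = 3, so no sequence of fewer than 3 edits works. Backtracking through the table gives one optimal edit sequence (3 edits):
  lffhsqzqmtz → lffhsqzqmdtz (ins d @10)
  lffhsqzqmdtz → lffhsqzqmdvtz (ins v @11)
  lffhsqzqmdvtz → lffhsqzqmdvtsz (ins s @13)
Edit distance = 3.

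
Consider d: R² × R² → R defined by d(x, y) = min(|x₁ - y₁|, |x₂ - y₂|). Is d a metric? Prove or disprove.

No. d fails identity of indiscernibles: take x = (5, 0) and y = (5, 3). Then d(x,y) = min(|5 - 5|, |0 - 3|) = min(0, 3) = 0, yet x ≠ y.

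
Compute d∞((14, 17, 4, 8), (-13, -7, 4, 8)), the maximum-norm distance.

max(|x_i - y_i|) = max(|14 - (-13)|, |17 - (-7)|, |4 - 4|, |8 - 8|) = max(27, 24, 0, 0) = 27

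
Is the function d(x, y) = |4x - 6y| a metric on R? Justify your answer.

No. d fails symmetry: d(8, 4) = |4·8 - 6·4| = |8| = 8, but d(4, 8) = |4·4 - 6·8| = |-32| = 32. Since 8 ≠ 32, d(x,y) ≠ d(y,x) in general.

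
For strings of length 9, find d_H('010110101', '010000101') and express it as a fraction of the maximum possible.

Differing positions: 4, 5. Hamming distance = 2. The maximum possible Hamming distance for length-9 strings is 9, so d_H/9 = 2/9 ≈ 0.2222.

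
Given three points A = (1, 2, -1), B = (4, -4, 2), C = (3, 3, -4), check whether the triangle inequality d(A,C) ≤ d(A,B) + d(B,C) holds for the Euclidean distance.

d(A,B) = √(3² + 6² + 3²) = √54 ≈ 7.3485, d(B,C) = √(1² + 7² + 6²) = √86 ≈ 9.2736, d(A,C) = √(2² + 1² + 3²) = √14 ≈ 3.7417.
d(A,C) ≈ 3.7417 ≤ 7.3485 + 9.2736 = 16.6221. Triangle inequality is satisfied.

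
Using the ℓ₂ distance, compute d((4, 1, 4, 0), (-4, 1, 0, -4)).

(Σ|x_i - y_i|^2)^(1/2) = (|4 - (-4)|^2 + |1 - 1|^2 + |4 - 0|^2 + |0 - (-4)|^2)^(1/2)
= (8^2 + 0^2 + 4^2 + 4^2)^(1/2) = (64 + 0 + 16 + 16)^(1/2) = (96)^(1/2) ≈ 9.798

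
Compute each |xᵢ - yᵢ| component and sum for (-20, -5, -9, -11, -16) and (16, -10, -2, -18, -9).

Σ|x_i - y_i| = |-20 - 16| + |-5 - (-10)| + |-9 - (-2)| + |-11 - (-18)| + |-16 - (-9)| = 36 + 5 + 7 + 7 + 7 = 62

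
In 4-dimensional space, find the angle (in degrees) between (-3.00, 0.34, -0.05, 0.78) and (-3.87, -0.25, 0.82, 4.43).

With u = (-3.00, 0.34, -0.05, 0.78), v = (-3.87, -0.25, 0.82, 4.43):
u·v = (-3)·(-3.87) + 0.34·(-0.25) + (-0.05)·0.82 + 0.78·4.43 = 11.61 + (-0.085) + (-0.041) + 3.4554 = 14.9394.
|u| = √((-3)² + 0.34² + (-0.05)² + 0.78²) = √(9 + 0.1156 + 0.0025 + 0.6084) = √9.7265, |v| = √((-3.87)² + (-0.25)² + 0.82² + 4.43²) = √(14.9769 + 0.0625 + 0.6724 + 19.6249) = √35.3367.
cos θ = (u·v)/(|u||v|) = 14.9394/(√9.7265·√35.3367) ≈ 0.805827
θ = arccos(0.805827) ≈ 36.31°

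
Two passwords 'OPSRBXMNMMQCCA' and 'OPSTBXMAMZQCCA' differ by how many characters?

Differing positions: 4, 8, 10. Hamming distance = 3.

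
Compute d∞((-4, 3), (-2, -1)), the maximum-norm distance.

max(|x_i - y_i|) = max(|-4 - (-2)|, |3 - (-1)|) = max(2, 4) = 4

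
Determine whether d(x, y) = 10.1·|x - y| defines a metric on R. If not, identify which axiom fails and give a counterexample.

Yes. Since |x - y| is a metric on R and 10.1 > 0, the positive scalar multiple 10.1·|x - y| is also a metric: scaling by a positive constant preserves non-negativity, identity (d=0 ⟺ |x-y|=0 ⟺ x=y), symmetry, and the triangle inequality.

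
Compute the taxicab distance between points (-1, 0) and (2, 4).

Σ|x_i - y_i| = |-1 - 2| + |0 - 4| = 3 + 4 = 7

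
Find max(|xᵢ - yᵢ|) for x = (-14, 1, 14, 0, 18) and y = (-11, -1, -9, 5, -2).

max(|x_i - y_i|) = max(|-14 - (-11)|, |1 - (-1)|, |14 - (-9)|, |0 - 5|, |18 - (-2)|) = max(3, 2, 23, 5, 20) = 23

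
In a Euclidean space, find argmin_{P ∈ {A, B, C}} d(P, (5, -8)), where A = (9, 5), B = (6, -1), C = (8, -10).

Distances: d(A) ≈ 13.6015, d(B) ≈ 7.0711, d(C) ≈ 3.6056. Nearest: C = (8, -10) with distance 3.6056.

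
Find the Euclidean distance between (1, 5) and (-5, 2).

√(Σ(x_i - y_i)²) = √((1 - (-5))² + (5 - 2)²)
= √(6² + 3²) = √(36 + 9) = √45 ≈ 6.7082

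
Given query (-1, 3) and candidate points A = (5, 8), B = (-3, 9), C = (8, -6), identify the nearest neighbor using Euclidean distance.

Distances: d(A) ≈ 7.8102, d(B) ≈ 6.3246, d(C) ≈ 12.7279. Nearest: B = (-3, 9) with distance 6.3246.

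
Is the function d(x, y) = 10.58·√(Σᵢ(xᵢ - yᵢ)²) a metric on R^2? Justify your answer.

Yes. The L2 (Euclidean) norm induces a metric on R^2, and multiplying a metric by a positive constant 10.58 > 0 preserves all four axioms: non-negativity (10.58·||x-y|| ≥ 0), identity (10.58·||x-y|| = 0 ⟺ ||x-y|| = 0 ⟺ x = y), symmetry (||x-y|| = ||y-x||), and the triangle inequality (10.58·||x-z|| ≤ 10.58·||x-y|| + 10.58·||y-z||). So d is a metric.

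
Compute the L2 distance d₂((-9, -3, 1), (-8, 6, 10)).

√(Σ(x_i - y_i)²) = √((-9 - (-8))² + (-3 - 6)² + (1 - 10)²)
= √((-1)² + (-9)² + (-9)²) = √(1 + 81 + 81) = √163 ≈ 12.7671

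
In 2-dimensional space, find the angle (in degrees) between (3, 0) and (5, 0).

With u = (3, 0), v = (5, 0):
u·v = 3·5 + 0·0 = 15 + 0 = 15.
|u| = √(3² + 0²) = √9, |v| = √(5² + 0²) = √25, so |u||v| = √(9·25) = √225 = 15.
cos θ = (u·v)/(|u||v|) = 15/15 = 1 (the vectors are parallel, pointing the same way)
θ = arccos(1) = 0°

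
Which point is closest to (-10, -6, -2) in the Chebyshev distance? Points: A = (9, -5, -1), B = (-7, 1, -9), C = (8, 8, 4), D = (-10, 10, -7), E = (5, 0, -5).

Distances: d(A) = 19, d(B) = 7, d(C) = 18, d(D) = 16, d(E) = 15. Nearest: B = (-7, 1, -9) with distance 7.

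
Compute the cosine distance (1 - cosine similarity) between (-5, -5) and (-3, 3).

With u = (-5, -5), v = (-3, 3):
u·v = (-5)·(-3) + (-5)·3 = 15 + (-15) = 0.
|u| = √((-5)² + (-5)²) = √50, |v| = √((-3)² + 3²) = √18, so |u||v| = √(50·18) = √900 = 30.
cos θ = (u·v)/(|u||v|) = 0/30 = 0
Cosine distance = 1 - cos θ = 1 - 0 = 1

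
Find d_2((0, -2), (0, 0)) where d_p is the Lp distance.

(Σ|x_i - y_i|^2)^(1/2) = (|0 - 0|^2 + |-2 - 0|^2)^(1/2)
= (0^2 + 2^2)^(1/2) = (0 + 4)^(1/2) = (4)^(1/2) = 2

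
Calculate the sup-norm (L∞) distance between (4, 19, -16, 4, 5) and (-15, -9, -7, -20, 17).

max(|x_i - y_i|) = max(|4 - (-15)|, |19 - (-9)|, |-16 - (-7)|, |4 - (-20)|, |5 - 17|) = max(19, 28, 9, 24, 12) = 28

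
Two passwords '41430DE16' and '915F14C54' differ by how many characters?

Differing positions: 1, 3, 4, 5, 6, 7, 8, 9. Hamming distance = 8.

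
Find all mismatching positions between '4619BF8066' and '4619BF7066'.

Differing positions: 7. Hamming distance = 1.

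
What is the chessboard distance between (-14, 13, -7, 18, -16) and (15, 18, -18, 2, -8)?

max(|x_i - y_i|) = max(|-14 - 15|, |13 - 18|, |-7 - (-18)|, |18 - 2|, |-16 - (-8)|) = max(29, 5, 11, 16, 8) = 29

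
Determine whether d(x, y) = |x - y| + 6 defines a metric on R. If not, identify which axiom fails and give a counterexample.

No. d fails identity of indiscernibles (specifically d(x,x) = 0): d(6, 6) = |6 - 6| + 6 = 0 + 6 = 6 ≠ 0.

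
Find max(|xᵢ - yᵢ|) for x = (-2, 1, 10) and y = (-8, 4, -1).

max(|x_i - y_i|) = max(|-2 - (-8)|, |1 - 4|, |10 - (-1)|) = max(6, 3, 11) = 11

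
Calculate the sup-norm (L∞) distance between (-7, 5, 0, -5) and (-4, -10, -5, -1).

max(|x_i - y_i|) = max(|-7 - (-4)|, |5 - (-10)|, |0 - (-5)|, |-5 - (-1)|) = max(3, 15, 5, 4) = 15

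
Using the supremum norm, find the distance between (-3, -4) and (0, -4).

max(|x_i - y_i|) = max(|-3 - 0|, |-4 - (-4)|) = max(3, 0) = 3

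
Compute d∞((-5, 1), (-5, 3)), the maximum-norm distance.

max(|x_i - y_i|) = max(|-5 - (-5)|, |1 - 3|) = max(0, 2) = 2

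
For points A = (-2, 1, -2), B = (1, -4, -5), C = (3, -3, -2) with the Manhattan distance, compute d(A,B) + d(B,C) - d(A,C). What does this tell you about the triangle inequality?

d(A,B) = 3 + 5 + 3 = 11, d(B,C) = 2 + 1 + 3 = 6, d(A,C) = 5 + 4 + 0 = 9.
d(A,B) + d(B,C) - d(A,C) = 11 + 6 - 9 = 17 - 9 = 8. This is ≥ 0, so the triangle inequality holds for these points.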